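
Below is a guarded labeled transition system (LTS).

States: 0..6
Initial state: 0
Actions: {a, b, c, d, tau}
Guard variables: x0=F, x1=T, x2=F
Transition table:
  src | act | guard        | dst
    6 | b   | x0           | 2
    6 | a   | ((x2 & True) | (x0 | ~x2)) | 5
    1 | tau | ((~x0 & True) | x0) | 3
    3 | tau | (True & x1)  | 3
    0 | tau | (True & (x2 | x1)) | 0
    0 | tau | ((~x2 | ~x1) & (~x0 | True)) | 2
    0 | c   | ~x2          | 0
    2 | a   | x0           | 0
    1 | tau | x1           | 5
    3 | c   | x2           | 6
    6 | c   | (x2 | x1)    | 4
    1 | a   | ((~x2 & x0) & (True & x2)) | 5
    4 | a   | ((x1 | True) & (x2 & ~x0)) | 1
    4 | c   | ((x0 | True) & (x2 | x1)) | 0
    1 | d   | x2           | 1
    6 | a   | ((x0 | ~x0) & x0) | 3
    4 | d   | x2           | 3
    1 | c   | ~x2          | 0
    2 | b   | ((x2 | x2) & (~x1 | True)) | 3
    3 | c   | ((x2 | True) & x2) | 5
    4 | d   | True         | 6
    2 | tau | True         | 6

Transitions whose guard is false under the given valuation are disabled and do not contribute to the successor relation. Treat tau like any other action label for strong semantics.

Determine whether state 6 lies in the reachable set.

Answer: REACHABLE

Trace:
Guard filter leaves 12 enabled edge(s).
Layer 0: {0}
Layer 1: {2}  now seen {0,2}
Layer 2: {6}  now seen {0,2,6}
Layer 3: {4,5}  now seen {0,2,4,5,6}
Reachable = {0,2,4,5,6}
witness 6: tau·tau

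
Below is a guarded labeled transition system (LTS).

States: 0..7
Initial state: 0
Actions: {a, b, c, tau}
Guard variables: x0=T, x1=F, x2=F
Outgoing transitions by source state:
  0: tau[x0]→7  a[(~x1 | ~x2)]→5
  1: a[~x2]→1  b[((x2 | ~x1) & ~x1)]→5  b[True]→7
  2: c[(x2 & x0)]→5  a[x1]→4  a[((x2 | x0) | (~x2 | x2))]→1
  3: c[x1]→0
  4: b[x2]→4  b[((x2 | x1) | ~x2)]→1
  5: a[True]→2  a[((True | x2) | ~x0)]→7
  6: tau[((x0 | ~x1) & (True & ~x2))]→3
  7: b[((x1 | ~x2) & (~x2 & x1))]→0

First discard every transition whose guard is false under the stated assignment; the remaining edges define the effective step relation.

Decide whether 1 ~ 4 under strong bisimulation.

Answer: NOT BISIMILAR

Working:
Compute ~ classes (split until stable):
  round 0: {{0,1,2,3,4,5,6,7}}
  round 1: {{0},{1},{2,5},{3,7},{4},{6}}
  round 2: {{0},{1},{2},{3,7},{4},{5},{6}}
stable after 3 split(s): 7 block(s)
class of 1: {1}; class of 4: {4}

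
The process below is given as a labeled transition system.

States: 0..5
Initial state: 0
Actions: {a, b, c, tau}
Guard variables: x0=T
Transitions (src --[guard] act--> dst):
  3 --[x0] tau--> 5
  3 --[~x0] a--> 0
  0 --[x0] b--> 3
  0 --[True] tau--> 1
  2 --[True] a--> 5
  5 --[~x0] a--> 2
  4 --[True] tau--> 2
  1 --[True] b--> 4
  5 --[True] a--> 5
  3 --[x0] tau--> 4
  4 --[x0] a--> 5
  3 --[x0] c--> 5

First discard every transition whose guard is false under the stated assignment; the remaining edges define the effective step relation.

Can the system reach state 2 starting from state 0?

Answer: REACHABLE

Working:
After dropping false guards: 10 live edges.
Layer 0: {0}
Layer 1: {1,3}  now seen {0,1,3}
Layer 2: {4,5}  now seen {0,1,3,4,5}
Layer 3: {2}  now seen {0,1,2,3,4,5}
Reach set: {0,1,2,3,4,5}
trace reaching 2: b·tau·tau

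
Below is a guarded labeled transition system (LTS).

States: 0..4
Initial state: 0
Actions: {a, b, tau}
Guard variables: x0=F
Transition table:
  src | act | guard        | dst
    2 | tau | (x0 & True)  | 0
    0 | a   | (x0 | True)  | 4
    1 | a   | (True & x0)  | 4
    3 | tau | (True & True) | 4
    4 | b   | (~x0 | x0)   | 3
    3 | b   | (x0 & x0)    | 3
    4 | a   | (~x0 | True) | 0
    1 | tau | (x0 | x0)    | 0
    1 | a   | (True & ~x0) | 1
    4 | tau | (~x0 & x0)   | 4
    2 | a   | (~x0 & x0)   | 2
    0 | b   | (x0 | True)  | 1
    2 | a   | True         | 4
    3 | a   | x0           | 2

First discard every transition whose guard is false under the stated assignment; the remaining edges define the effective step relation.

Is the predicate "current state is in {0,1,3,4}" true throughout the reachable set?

Answer: INVARIANT HOLDS

Working:
Inv-set: {0,1,3,4}
R = {0,1,3,4}
  0: ✓
  1: ✓
  3: ✓
  4: ✓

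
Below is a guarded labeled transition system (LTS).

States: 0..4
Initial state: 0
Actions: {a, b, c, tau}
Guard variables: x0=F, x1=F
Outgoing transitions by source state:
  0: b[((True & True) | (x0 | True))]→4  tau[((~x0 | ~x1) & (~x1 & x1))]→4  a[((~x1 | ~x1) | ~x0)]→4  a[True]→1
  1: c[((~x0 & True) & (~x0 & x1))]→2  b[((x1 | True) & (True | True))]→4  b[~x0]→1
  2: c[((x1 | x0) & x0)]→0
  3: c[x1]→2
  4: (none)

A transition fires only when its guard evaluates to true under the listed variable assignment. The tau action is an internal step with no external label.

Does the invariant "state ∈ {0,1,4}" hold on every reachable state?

Answer: INVARIANT HOLDS

Trace:
Allowed set {0,1,4}
Reachable = {0,1,4}
  0: ok
  1: ok
  4: ok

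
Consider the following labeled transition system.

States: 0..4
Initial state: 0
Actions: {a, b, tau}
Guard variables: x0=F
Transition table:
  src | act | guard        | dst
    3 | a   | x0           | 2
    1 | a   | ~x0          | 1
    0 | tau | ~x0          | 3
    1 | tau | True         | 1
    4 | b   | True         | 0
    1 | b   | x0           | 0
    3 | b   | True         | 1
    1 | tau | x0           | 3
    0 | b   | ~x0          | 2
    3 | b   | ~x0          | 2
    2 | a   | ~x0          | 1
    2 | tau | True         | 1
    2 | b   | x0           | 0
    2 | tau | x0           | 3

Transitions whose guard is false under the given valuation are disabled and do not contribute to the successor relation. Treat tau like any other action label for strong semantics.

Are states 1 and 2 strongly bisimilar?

Answer: BISIMILAR

Working:
Compute ~ classes (split until stable):
  round 0: {{0,1,2,3,4}}
  round 1: {{0},{1,2},{3,4}}
  round 2: {{0},{1,2},{3},{4}}
stable after 3 split(s): 4 block(s)
1∈{1,2}, 2∈{1,2}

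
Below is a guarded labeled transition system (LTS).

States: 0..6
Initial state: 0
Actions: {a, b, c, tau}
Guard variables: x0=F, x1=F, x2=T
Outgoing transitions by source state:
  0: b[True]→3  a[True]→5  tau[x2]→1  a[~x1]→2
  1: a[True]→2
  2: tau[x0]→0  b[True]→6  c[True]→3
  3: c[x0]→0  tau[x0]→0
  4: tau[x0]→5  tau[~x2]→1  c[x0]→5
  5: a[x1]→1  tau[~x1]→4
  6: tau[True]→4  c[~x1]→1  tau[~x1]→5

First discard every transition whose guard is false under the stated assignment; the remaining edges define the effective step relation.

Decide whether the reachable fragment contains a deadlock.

Answer: DEADLOCK at state 3

Working:
R = {0,1,2,3,4,5,6}
  0: a→2  a→5  b→3  tau→1  [4 exit(s)]
  1: a→2  [1 exit(s)]
  2: b→6  c→3  [2 exit(s)]
  3: ∅  [STUCK]
  4: ∅  [STUCK]
  5: tau→4  [1 exit(s)]
  6: c→1  tau→4  tau→5  [3 exit(s)]
Path to 3: b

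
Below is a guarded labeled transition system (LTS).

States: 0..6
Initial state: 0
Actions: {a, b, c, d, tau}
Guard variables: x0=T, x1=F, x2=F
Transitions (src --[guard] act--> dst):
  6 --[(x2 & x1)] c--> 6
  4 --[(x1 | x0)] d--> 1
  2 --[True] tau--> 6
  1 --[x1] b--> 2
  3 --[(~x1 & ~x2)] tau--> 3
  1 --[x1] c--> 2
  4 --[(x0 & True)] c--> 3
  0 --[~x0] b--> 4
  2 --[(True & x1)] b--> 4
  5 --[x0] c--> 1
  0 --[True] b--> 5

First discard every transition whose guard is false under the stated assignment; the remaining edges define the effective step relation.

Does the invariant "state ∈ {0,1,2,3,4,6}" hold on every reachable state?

Inv-set: {0,1,2,3,4,6}
Reachable = {0,1,5}
  0: ok
  1: ok
  5: outside
witness against invariant: b → 5

Answer: INVARIANT VIOLATED at state 5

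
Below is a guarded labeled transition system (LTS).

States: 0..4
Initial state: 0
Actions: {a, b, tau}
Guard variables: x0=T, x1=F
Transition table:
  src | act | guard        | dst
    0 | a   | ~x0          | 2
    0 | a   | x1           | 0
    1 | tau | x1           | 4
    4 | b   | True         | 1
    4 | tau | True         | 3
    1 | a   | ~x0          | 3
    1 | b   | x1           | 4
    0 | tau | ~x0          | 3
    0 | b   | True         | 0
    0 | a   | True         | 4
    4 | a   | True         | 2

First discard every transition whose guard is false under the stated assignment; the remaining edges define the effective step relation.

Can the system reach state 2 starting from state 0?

After dropping false guards: 5 live edges.
depth 0: {0}
depth 1: {4}  now seen {0,4}
depth 2: {1,2,3}  now seen {0,1,2,3,4}
Reach set: {0,1,2,3,4}
Path to 2: a·a

Answer: REACHABLE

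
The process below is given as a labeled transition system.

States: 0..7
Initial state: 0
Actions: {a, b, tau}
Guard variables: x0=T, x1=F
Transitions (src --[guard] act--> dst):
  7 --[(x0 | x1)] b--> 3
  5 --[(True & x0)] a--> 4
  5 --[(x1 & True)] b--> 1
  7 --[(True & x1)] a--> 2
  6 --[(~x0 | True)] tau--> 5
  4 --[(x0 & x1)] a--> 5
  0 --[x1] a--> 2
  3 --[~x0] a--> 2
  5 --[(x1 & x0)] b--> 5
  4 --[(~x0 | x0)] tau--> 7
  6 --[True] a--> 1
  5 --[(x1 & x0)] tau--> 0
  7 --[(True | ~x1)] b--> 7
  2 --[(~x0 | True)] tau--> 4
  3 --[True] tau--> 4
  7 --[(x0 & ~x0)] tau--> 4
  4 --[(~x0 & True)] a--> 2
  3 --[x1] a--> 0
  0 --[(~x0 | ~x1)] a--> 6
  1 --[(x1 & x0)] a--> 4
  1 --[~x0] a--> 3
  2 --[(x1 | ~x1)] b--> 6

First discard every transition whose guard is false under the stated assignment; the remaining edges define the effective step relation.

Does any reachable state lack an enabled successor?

Reach set: {0,1,3,4,5,6,7}
  0: a→6  [deg 1]
  1: ∅  [STUCK]
  3: tau→4  [deg 1]
  4: tau→7  [deg 1]
  5: a→4  [deg 1]
  6: a→1  tau→5  [deg 2]
  7: b→3  b→7  [deg 2]
Path to 1: a·a

Answer: DEADLOCK at state 1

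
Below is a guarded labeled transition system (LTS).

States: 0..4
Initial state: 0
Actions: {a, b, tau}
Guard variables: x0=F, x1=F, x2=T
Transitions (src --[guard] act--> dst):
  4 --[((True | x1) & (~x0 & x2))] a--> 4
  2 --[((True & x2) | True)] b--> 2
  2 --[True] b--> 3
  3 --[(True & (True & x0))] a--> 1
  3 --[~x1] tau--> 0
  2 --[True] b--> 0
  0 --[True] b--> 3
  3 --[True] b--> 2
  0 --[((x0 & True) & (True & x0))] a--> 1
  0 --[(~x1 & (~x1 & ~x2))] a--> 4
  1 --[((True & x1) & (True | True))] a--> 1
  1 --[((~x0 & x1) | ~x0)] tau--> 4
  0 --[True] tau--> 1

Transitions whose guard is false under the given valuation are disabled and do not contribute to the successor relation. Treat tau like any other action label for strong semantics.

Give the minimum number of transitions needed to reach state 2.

Answer: 2

Working:
Breadth-first toward 2:
  Layer 0: {0}
  Layer 1: {1,3}
  Layer 2: {2,4}
2 enters at depth 2; path b·b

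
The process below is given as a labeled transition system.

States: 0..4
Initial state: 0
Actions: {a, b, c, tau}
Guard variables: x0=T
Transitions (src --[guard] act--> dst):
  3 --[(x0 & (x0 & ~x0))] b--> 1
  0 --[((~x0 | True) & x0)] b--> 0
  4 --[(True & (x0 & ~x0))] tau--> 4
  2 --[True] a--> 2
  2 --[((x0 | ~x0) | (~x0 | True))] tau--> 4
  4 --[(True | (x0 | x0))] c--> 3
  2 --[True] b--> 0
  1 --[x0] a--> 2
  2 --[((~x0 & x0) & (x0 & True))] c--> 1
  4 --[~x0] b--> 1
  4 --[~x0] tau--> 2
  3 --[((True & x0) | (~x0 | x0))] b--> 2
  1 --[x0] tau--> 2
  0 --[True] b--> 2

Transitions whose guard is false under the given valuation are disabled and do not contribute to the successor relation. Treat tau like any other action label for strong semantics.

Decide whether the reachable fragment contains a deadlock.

R = {0,2,3,4}
  0: b→0  b→2  [2 out]
  2: a→2  b→0  tau→4  [3 out]
  3: b→2  [1 out]
  4: c→3  [1 out]

Answer: DEADLOCK-FREE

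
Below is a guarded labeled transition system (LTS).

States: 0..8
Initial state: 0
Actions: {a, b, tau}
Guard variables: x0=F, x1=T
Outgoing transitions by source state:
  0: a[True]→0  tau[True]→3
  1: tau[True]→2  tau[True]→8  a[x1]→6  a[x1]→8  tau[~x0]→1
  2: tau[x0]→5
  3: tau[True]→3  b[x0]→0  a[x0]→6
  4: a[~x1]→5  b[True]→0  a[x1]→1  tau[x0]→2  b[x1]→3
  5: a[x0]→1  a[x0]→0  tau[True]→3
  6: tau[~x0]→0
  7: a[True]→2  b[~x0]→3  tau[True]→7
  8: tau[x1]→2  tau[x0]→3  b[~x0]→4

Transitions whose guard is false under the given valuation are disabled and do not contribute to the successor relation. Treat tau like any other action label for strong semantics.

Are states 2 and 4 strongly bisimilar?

Refine partition for ~:
  π0 = {{0,1,2,3,4,5,6,7,8}}
  π1 = {{0,1},{2},{3,5,6},{4},{7},{8}}
  π2 = {{0},{1},{2},{3,5},{4},{6},{7},{8}}
8 equivalence class(es) (converged in 3)
class of 2: {2}; class of 4: {4}

Answer: NOT BISIMILAR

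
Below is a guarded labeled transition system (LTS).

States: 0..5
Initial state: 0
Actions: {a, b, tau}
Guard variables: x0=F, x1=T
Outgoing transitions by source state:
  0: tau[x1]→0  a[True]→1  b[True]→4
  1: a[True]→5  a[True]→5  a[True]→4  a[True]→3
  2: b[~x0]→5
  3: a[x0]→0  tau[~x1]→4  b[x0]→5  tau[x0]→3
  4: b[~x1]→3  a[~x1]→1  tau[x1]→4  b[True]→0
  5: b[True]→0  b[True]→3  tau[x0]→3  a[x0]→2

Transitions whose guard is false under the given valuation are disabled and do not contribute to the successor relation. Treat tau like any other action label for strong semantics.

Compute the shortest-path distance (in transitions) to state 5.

Layered search for 5:
  Layer 0: {0}
  Layer 1: {1,4}
  Layer 2: {3,5}
5 enters at depth 2; path a·a

Answer: 2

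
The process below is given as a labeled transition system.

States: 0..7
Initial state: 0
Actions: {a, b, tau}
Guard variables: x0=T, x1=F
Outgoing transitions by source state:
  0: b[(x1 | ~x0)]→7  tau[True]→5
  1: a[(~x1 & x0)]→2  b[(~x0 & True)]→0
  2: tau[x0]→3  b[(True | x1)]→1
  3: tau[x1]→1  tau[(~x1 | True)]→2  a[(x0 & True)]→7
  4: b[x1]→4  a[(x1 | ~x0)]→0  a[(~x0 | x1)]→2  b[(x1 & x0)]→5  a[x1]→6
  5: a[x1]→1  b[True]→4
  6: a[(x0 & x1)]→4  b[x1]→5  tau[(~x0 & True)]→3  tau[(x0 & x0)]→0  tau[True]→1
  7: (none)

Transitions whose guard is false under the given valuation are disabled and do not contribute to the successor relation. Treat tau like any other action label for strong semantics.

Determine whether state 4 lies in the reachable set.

Answer: REACHABLE

Trace:
After dropping false guards: 9 live edges.
L0 = {0}
L1 = {5}  cumulative {0,5}
L2 = {4}  cumulative {0,4,5}
Reach set: {0,4,5}
Path to 4: tau·b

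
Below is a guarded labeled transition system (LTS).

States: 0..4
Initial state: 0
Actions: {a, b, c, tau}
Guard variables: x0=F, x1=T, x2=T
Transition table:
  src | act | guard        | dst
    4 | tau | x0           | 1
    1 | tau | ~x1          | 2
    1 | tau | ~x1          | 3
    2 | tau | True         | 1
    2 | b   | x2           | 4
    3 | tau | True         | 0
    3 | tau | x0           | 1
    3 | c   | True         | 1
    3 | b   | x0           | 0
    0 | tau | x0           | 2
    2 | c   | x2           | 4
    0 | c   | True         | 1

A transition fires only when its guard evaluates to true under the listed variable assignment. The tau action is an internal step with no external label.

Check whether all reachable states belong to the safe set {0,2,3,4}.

Answer: INVARIANT VIOLATED at state 1

Analysis:
Allowed set {0,2,3,4}
Reachable = {0,1}
  0: ok
  1: ✗ unsafe
counterexample path to 1: c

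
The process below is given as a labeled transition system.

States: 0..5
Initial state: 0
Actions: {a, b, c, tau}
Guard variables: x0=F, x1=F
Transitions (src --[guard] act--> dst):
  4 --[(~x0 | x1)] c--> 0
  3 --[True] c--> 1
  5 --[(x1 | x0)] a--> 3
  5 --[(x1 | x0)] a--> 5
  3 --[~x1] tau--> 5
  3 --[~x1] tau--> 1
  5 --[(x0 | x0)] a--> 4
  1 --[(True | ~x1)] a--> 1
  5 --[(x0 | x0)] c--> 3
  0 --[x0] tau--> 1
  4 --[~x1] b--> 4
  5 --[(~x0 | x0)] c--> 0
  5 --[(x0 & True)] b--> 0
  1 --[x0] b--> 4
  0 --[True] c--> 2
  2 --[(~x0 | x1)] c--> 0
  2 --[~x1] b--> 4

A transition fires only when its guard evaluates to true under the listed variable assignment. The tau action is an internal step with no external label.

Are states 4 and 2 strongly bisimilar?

Bisimulation quotient by refinement:
  P[0] = {{0,1,2,3,4,5}}
  P[1] = {{0,5},{1},{2,4},{3}}
  P[2] = {{0},{1},{2,4},{3},{5}}
Fixed point at round 3; 5 class(es).
4∈{2,4}, 2∈{2,4}

Answer: BISIMILAR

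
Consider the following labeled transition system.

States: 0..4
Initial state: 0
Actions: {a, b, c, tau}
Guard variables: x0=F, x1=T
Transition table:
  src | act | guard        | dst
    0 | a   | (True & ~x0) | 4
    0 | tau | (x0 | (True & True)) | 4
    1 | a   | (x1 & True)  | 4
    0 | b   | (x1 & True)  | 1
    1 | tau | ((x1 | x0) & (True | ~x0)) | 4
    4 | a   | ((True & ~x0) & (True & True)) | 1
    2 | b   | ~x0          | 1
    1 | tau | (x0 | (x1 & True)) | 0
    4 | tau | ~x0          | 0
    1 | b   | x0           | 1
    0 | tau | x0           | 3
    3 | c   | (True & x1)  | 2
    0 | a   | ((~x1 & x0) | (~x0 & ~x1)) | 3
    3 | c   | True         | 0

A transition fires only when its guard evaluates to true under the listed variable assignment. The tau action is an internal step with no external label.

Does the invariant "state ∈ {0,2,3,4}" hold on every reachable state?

Safe = {0,2,3,4}
Reach set: {0,1,4}
  0: ✓
  1: ✗ unsafe
  4: ✓
witness against invariant: b → 1

Answer: INVARIANT VIOLATED at state 1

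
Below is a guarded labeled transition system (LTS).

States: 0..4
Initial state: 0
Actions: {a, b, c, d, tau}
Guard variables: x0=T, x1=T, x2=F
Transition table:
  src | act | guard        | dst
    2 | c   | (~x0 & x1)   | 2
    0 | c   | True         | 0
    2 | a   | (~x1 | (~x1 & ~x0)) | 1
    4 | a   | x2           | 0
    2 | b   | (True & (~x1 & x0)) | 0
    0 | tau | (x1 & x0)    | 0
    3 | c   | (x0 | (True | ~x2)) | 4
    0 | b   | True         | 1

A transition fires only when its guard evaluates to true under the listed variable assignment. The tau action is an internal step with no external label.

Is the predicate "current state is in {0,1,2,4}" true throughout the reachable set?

Answer: INVARIANT HOLDS

Analysis:
Inv-set: {0,1,2,4}
R = {0,1}
  0: ✓
  1: ✓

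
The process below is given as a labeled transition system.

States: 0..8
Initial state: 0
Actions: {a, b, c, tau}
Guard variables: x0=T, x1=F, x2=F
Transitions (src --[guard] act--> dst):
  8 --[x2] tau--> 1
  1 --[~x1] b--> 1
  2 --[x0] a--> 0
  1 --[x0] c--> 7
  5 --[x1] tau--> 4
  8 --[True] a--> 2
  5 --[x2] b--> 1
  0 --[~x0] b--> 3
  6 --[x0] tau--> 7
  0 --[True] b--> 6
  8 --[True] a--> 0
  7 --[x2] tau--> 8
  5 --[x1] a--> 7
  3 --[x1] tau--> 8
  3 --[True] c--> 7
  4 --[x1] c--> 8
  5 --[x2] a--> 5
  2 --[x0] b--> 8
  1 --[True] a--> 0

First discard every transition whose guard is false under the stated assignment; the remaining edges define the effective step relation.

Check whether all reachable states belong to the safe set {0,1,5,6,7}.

Answer: INVARIANT HOLDS

Working:
Inv-set: {0,1,5,6,7}
Reachable = {0,6,7}
  0: ok
  6: ok
  7: ok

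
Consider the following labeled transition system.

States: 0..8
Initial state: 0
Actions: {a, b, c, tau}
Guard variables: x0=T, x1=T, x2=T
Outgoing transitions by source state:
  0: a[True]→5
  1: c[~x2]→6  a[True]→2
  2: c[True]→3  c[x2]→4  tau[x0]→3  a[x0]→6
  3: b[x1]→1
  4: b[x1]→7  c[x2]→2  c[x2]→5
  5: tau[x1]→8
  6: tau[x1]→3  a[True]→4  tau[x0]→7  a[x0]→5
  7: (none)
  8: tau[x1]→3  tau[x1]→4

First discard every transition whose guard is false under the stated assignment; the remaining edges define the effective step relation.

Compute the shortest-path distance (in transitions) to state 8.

Answer: 2

Analysis:
BFS to 8:
  depth 0: {0}
  depth 1: {5}
  depth 2: {8}
depth(8)=2, e.g. a·tau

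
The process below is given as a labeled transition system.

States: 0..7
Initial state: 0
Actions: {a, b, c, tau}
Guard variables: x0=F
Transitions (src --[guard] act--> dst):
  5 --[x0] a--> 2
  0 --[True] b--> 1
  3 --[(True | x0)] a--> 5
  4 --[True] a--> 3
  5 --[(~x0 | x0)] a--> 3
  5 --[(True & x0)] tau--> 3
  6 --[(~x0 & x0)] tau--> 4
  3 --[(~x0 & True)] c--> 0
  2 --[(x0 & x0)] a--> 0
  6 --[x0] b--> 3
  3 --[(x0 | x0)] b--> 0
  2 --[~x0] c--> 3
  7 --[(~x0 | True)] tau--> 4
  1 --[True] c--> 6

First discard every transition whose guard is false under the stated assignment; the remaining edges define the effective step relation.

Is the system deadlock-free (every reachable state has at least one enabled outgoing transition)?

Answer: DEADLOCK at state 6

Analysis:
Reachable = {0,1,6}
  0: b→1  [deg 1]
  1: c→6  [deg 1]
  6: ∅  [deadlock]
Path to 6: b·c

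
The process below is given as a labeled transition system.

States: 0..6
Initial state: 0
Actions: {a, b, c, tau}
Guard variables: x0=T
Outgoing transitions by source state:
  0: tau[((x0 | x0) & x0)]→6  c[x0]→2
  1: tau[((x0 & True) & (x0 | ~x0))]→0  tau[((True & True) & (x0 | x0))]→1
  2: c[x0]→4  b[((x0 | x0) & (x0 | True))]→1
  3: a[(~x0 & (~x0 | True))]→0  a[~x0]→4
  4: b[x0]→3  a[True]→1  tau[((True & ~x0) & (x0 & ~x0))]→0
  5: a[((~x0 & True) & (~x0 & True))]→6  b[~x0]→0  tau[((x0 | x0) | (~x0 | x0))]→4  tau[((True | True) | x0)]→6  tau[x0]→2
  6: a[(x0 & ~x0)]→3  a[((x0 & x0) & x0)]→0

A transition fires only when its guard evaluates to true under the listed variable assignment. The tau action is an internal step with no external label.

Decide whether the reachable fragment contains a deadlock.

Answer: DEADLOCK at state 3

Trace:
Reach set: {0,1,2,3,4,6}
  0: c→2  tau→6  [2 exit(s)]
  1: tau→0  tau→1  [2 exit(s)]
  2: b→1  c→4  [2 exit(s)]
  3: ∅  [STUCK]
  4: a→1  b→3  [2 exit(s)]
  6: a→0  [1 exit(s)]
witness 3: c·c·b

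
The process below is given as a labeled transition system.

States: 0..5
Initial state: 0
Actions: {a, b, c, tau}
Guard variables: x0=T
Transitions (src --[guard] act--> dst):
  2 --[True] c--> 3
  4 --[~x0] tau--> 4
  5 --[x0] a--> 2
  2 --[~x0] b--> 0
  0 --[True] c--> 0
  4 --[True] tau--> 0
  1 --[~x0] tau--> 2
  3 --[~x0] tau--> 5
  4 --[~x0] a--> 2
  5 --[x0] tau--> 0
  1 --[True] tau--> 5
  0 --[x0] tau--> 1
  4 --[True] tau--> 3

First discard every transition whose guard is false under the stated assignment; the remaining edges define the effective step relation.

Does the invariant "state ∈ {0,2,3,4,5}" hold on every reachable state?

Answer: INVARIANT VIOLATED at state 1

Analysis:
Safe = {0,2,3,4,5}
R = {0,1,2,3,5}
  0: ok
  1: ✗ unsafe
  2: ok
  3: ok
  5: ok
reach 1 via tau — violates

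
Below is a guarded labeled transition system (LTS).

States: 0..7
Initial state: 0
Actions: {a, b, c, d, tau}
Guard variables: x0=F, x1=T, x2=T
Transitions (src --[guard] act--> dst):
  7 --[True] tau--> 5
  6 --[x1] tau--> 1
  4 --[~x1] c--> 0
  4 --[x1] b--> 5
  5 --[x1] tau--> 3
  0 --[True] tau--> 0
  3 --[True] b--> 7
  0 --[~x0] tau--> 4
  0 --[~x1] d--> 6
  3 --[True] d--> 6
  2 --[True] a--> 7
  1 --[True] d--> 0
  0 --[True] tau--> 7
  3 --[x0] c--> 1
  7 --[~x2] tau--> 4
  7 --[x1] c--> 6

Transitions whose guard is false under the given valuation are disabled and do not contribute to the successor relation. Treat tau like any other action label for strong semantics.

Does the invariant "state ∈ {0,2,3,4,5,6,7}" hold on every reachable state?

Inv-set: {0,2,3,4,5,6,7}
Reach set: {0,1,3,4,5,6,7}
  0: ✓
  1: ✗ unsafe
  3: ✓
  4: ✓
  5: ✓
  6: ✓
  7: ✓
reach 1 via tau·c·tau — violates

Answer: INVARIANT VIOLATED at state 1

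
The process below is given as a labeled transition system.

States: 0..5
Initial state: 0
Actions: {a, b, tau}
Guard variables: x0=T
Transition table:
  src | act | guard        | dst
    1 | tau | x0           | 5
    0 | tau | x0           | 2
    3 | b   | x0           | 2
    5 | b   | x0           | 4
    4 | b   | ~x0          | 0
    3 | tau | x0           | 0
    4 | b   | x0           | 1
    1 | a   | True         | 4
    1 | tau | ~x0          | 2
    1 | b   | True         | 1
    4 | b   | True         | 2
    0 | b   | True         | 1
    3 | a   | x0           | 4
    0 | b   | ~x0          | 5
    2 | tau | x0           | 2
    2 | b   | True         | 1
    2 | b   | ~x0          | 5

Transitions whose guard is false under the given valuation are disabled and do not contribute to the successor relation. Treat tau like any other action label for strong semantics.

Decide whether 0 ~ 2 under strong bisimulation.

Answer: BISIMILAR

Trace:
Compute ~ classes (split until stable):
  round 0: {{0,1,2,3,4,5}}
  round 1: {{0,2},{1,3},{4,5}}
  round 2: {{0,2},{1},{3},{4},{5}}
5 equivalence class(es) (converged in 3)
0∈{0,2}, 2∈{0,2}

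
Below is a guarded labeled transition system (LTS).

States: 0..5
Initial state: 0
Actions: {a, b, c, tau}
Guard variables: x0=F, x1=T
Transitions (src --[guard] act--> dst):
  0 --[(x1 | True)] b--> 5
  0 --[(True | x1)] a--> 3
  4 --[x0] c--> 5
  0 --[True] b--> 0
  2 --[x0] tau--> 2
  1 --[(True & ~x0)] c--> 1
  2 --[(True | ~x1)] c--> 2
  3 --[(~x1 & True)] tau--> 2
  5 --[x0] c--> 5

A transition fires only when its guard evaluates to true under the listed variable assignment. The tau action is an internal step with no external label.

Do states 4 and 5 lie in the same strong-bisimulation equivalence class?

Compute ~ classes (split until stable):
  P[0] = {{0,1,2,3,4,5}}
  P[1] = {{0},{1,2},{3,4,5}}
Fixed point at round 2; 3 class(es).
[4]={3,4,5}  [5]={3,4,5}

Answer: BISIMILAR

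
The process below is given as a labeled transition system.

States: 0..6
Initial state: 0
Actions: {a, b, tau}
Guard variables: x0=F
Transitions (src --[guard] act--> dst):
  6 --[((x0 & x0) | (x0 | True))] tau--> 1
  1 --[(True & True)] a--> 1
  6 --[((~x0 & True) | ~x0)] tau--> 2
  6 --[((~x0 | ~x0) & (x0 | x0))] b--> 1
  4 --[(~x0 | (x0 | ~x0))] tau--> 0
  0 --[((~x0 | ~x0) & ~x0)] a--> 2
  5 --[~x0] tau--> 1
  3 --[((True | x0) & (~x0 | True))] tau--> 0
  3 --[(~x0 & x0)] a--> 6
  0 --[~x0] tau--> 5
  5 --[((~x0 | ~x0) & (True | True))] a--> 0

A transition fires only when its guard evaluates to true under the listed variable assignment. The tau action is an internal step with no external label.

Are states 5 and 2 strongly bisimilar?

Refine partition for ~:
  π0 = {{0,1,2,3,4,5,6}}
  π1 = {{0,5},{1},{2},{3,4,6}}
  π2 = {{0},{1},{2},{3,4},{5},{6}}
6 equivalence class(es) (converged in 3)
class of 5: {5}; class of 2: {2}

Answer: NOT BISIMILAR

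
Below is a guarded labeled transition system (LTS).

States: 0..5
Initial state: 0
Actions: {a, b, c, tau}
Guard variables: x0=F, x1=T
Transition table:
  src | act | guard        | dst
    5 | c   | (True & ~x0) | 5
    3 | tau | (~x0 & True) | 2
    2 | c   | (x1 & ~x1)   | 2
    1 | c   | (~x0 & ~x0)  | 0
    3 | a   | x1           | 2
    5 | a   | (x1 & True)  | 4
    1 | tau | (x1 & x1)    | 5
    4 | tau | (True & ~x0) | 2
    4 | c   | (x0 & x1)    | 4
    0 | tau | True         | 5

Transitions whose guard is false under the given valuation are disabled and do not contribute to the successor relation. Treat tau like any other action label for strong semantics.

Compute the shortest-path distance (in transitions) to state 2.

Answer: 3

Analysis:
BFS to 2:
  depth 0: {0}
  depth 1: {5}
  depth 2: {4}
  depth 3: {2}
depth(2)=3, e.g. tau·a·tau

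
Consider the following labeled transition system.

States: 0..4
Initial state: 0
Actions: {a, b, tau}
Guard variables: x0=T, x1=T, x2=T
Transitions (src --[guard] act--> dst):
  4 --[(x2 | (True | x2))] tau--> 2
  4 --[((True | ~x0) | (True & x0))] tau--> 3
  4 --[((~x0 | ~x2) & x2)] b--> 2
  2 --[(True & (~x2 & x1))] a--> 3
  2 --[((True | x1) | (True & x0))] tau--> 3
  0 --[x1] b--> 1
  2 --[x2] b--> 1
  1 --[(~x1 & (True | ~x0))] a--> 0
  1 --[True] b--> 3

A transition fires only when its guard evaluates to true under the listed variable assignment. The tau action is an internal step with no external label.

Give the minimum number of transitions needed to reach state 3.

Layered search for 3:
  L0 = {0}
  L1 = {1}
  L2 = {3}
depth(3)=2, e.g. b·b

Answer: 2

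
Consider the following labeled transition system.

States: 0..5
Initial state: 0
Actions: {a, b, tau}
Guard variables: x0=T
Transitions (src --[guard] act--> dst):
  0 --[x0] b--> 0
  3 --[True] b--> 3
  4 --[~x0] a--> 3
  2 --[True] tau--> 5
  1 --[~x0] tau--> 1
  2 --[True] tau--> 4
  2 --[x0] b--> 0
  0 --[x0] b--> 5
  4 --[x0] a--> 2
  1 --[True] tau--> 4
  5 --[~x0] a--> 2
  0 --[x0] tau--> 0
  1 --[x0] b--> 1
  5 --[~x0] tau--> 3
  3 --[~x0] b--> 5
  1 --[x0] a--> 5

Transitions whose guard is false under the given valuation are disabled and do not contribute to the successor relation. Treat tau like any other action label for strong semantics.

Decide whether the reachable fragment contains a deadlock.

Reach set: {0,5}
  0: b→0  b→5  tau→0  [3 exit(s)]
  5: ∅  [STUCK]
trace reaching 5: b

Answer: DEADLOCK at state 5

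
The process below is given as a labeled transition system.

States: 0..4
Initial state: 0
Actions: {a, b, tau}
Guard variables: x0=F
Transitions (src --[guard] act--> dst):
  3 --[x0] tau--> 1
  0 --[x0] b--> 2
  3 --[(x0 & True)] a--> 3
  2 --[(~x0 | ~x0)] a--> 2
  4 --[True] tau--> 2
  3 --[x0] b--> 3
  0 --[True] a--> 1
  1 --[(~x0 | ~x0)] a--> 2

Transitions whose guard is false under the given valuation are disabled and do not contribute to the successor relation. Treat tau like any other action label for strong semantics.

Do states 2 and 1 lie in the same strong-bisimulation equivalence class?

Answer: BISIMILAR

Trace:
Compute ~ classes (split until stable):
  round 0: {{0,1,2,3,4}}
  round 1: {{0,1,2},{3},{4}}
Fixed point at round 2; 3 class(es).
[2]={0,1,2}  [1]={0,1,2}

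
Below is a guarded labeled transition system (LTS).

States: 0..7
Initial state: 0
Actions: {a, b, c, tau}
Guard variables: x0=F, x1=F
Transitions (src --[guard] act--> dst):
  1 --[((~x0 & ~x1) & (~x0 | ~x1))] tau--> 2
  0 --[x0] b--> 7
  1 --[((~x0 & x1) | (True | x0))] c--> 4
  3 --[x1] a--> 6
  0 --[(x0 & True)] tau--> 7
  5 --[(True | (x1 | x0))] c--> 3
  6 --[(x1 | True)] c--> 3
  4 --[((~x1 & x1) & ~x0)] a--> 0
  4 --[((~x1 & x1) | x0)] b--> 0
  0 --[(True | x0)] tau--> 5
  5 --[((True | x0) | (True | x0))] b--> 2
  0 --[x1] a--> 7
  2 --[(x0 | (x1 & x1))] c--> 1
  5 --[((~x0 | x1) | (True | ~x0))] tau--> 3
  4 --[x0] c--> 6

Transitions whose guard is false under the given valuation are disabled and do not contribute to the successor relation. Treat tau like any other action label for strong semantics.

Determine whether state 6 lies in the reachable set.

7 transition(s) survive guard evaluation.
Layer 0: {0}
Layer 1: {5}  now seen {0,5}
Layer 2: {2,3}  now seen {0,2,3,5}
Reach set: {0,2,3,5}

Answer: UNREACHABLE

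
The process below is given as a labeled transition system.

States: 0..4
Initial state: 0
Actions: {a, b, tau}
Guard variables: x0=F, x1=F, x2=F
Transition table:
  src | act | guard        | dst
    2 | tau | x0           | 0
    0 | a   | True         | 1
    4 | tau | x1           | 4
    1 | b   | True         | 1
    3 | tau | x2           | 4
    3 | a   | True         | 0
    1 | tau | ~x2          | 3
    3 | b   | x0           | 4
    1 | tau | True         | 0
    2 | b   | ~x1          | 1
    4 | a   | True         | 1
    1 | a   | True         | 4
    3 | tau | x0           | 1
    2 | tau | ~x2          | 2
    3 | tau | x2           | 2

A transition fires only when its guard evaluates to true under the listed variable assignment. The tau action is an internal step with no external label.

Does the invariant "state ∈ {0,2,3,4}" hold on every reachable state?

Allowed set {0,2,3,4}
R = {0,1,3,4}
  0: safe
  1: outside
  3: safe
  4: safe
counterexample path to 1: a

Answer: INVARIANT VIOLATED at state 1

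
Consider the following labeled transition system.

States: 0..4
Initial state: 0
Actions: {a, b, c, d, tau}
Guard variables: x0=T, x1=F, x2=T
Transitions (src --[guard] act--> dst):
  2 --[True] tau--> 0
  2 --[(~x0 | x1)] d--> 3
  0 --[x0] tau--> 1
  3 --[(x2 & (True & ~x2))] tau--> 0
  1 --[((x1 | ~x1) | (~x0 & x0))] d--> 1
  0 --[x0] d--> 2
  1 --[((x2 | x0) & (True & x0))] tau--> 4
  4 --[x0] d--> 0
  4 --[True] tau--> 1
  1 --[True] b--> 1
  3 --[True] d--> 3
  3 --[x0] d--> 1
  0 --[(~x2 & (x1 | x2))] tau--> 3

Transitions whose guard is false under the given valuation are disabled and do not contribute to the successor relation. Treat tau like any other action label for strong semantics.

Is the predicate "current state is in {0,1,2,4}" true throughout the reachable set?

Safe = {0,1,2,4}
R = {0,1,2,4}
  0: safe
  1: safe
  2: safe
  4: safe

Answer: INVARIANT HOLDS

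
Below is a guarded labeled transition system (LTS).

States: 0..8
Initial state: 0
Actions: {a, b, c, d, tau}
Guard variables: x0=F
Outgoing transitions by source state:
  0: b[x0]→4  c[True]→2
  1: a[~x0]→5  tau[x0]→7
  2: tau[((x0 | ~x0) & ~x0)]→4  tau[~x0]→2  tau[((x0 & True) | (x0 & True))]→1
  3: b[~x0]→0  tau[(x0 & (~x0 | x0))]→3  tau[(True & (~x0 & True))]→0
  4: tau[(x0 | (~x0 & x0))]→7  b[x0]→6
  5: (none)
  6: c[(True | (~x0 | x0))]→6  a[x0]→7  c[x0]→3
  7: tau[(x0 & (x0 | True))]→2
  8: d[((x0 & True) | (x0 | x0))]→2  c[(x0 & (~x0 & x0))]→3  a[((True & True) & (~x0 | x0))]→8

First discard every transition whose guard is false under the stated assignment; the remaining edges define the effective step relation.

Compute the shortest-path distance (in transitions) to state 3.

Answer: UNREACHABLE

Analysis:
Layered search for 3:
  L0 = {0}
  L1 = {2}
  L2 = {4}
3 never appears.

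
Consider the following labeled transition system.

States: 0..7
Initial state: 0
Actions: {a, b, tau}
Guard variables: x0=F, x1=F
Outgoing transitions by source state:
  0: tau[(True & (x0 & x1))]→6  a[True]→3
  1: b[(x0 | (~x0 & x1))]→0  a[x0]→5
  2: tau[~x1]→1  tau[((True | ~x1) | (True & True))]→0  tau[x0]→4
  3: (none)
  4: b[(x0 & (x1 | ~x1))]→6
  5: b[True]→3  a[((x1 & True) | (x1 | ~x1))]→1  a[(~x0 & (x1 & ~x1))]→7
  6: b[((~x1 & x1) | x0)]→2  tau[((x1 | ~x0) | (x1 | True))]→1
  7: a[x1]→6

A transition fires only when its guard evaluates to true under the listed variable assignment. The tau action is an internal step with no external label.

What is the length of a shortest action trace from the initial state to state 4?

Breadth-first toward 4:
  depth 0: {0}
  depth 1: {3}
4 never appears.

Answer: UNREACHABLE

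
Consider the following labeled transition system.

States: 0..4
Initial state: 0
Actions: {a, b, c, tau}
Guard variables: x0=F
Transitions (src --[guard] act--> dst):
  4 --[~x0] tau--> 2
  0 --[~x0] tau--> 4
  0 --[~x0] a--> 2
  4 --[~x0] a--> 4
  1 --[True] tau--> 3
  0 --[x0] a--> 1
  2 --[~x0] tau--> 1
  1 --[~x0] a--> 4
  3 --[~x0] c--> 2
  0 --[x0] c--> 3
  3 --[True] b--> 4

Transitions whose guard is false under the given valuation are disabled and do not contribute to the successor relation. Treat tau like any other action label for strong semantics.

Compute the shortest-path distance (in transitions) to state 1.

Answer: 2

Analysis:
Layered search for 1:
  L0 = {0}
  L1 = {2,4}
  L2 = {1}
depth(1)=2, e.g. a·tau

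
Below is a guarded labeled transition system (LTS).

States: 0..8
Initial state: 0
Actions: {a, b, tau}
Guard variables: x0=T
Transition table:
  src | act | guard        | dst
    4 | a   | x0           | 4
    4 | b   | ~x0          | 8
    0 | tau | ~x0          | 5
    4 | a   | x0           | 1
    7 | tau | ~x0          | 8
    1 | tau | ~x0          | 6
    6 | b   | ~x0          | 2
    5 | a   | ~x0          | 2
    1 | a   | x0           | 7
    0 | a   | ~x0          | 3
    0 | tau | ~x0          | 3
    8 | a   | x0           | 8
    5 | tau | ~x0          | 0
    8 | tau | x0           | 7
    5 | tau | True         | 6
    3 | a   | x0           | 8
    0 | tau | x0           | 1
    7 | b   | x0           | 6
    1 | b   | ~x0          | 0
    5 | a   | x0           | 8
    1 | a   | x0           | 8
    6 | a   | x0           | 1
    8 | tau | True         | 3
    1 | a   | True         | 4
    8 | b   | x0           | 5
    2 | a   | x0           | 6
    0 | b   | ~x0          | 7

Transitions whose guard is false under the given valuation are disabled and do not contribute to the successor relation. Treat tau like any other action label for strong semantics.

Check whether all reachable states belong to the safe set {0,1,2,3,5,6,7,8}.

Answer: INVARIANT VIOLATED at state 4

Trace:
Safe = {0,1,2,3,5,6,7,8}
Reach set: {0,1,3,4,5,6,7,8}
  0: ok
  1: ok
  3: ok
  4: outside
  5: ok
  6: ok
  7: ok
  8: ok
counterexample path to 4: tau·a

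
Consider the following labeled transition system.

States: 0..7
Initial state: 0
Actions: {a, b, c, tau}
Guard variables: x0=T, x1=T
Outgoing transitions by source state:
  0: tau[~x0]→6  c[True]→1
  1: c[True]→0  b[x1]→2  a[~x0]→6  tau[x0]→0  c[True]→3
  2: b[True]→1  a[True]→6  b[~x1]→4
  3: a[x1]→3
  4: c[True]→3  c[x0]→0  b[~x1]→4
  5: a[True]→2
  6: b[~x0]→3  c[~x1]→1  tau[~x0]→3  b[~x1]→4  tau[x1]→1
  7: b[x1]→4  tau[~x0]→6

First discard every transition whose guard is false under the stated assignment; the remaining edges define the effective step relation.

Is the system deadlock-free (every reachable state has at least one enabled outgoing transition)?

Answer: DEADLOCK-FREE

Trace:
Reachable = {0,1,2,3,6}
  0: c→1  [1 exit(s)]
  1: b→2  c→0  c→3  tau→0  [4 exit(s)]
  2: a→6  b→1  [2 exit(s)]
  3: a→3  [1 exit(s)]
  6: tau→1  [1 exit(s)]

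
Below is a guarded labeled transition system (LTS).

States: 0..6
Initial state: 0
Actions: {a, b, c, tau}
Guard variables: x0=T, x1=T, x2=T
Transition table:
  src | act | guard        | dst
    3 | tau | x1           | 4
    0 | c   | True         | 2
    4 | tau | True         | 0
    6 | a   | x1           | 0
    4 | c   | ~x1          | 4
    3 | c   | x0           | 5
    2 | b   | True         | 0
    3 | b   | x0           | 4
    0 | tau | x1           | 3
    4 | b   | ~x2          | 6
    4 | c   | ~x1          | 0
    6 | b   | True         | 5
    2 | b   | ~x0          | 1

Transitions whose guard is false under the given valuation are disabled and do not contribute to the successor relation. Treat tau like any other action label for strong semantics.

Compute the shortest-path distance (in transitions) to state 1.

Answer: UNREACHABLE

Trace:
Layered search for 1:
  L0 = {0}
  L1 = {2,3}
  L2 = {4,5}
1 never appears.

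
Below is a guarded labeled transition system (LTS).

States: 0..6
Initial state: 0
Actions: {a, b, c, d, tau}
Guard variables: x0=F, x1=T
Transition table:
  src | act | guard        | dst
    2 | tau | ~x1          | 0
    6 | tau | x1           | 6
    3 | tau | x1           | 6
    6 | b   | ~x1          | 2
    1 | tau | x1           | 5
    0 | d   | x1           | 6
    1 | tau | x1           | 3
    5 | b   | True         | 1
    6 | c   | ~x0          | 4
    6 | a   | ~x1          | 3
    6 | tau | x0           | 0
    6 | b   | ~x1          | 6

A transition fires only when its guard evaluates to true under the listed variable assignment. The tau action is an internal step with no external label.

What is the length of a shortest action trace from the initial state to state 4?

Breadth-first toward 4:
  depth 0: {0}
  depth 1: {6}
  depth 2: {4}
first hit 4 at d=2 via d·c

Answer: 2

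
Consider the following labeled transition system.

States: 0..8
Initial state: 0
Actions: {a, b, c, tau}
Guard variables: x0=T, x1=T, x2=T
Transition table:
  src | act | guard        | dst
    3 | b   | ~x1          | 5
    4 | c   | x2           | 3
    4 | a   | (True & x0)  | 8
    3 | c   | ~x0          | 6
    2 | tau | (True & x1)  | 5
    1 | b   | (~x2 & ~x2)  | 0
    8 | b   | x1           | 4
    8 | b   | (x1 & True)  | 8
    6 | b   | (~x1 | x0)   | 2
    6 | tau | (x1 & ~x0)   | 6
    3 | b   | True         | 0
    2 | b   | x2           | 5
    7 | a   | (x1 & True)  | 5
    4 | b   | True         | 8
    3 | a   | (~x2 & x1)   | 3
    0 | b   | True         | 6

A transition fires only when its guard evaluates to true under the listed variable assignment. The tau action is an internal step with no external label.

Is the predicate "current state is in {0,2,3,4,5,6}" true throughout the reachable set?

Safe = {0,2,3,4,5,6}
Reachable = {0,2,5,6}
  0: ok
  2: ok
  5: ok
  6: ok

Answer: INVARIANT HOLDS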